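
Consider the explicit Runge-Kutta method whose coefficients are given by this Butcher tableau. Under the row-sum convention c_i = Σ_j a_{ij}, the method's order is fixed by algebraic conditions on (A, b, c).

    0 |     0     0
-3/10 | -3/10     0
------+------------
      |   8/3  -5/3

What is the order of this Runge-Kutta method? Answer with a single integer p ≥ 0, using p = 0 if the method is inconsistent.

2

b = (8/3, -5/3)
c = (0, -3/10)
Σ b_i: 8/3·1 + (-5/3)·1 = 1 ✓
b·c: (-5/3)·(-3/10) = 1/2 ✓; 2 stages ⇒ order 2.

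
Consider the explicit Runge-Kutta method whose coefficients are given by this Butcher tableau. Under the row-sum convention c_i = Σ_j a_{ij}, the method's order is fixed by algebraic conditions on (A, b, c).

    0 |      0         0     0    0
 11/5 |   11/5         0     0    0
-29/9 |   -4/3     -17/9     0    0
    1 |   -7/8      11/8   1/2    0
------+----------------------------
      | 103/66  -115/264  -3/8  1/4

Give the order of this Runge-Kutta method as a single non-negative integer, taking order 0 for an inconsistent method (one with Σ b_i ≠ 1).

b = (103/66, -115/264, -3/8, 1/4)
c = (0, 11/5, -29/9, 1)
Ac = (0, 0, -187/45, 509/360)
Σ b_i: 103/66·1 + (-115/264)·1 + (-3/8)·1 + 1/4·1 = 1 ✓
b·c: (-115/264)·11/5 + (-3/8)·(-29/9) + 1/4·1 = 1/2 ✓
b·c²: (-115/264)·121/25 + (-3/8)·841/81 + 1/4·1 = -1553/270 ≠ 1/3 ⇒ order 2.
b·Ac: (-3/8)·(-187/45) + 1/4·509/360 = 2753/1440 ≠ 1/6

2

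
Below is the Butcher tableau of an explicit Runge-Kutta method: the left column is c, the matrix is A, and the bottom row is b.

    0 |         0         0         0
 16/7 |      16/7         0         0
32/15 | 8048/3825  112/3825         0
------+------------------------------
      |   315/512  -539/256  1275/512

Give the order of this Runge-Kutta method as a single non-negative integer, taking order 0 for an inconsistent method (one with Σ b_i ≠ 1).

b = (315/512, -539/256, 1275/512)
c = (0, 16/7, 32/15)
Ac = (0, 0, 256/3825)
Σ b_i: 315/512·1 + (-539/256)·1 + 1275/512·1 = 1 ✓
b·c: (-539/256)·16/7 + 1275/512·32/15 = 1/2 ✓
b·c²: (-539/256)·256/49 + 1275/512·1024/225 = 1/3 ✓
b·Ac: 1275/512·256/3825 = 1/6 ✓; 3 stages ⇒ order 3.

3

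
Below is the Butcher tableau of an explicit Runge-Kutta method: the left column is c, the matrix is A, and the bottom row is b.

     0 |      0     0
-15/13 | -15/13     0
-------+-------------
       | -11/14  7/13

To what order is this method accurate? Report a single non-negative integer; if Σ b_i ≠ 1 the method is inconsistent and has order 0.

b = (-11/14, 7/13)
c = (0, -15/13)
Σ b_i: (-11/14)·1 + 7/13·1 = -45/182 ≠ 1 ⇒ order 0.

0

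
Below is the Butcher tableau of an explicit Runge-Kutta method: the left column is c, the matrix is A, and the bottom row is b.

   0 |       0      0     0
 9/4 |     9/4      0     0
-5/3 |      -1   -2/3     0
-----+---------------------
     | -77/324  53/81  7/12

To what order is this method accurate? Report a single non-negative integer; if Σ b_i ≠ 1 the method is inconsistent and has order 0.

b = (-77/324, 53/81, 7/12)
c = (0, 9/4, -5/3)
Ac = (0, 0, -3/2)
Σ b_i: (-77/324)·1 + 53/81·1 + 7/12·1 = 1 ✓
b·c: 53/81·9/4 + 7/12·(-5/3) = 1/2 ✓
b·c²: 53/81·81/16 + 7/12·25/9 = 2131/432 ≠ 1/3 ⇒ order 2.
b·Ac: 7/12·(-3/2) = -7/8 ≠ 1/6

2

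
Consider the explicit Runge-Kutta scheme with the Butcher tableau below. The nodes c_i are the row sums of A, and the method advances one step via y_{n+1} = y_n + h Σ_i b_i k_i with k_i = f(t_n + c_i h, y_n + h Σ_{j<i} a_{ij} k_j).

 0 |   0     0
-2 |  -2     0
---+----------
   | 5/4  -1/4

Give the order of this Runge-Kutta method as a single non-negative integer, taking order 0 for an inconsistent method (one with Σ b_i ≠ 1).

b = (5/4, -1/4)
c = (0, -2)
Σ b_i: 5/4·1 + (-1/4)·1 = 1 ✓
b·c: (-1/4)·(-2) = 1/2 ✓; 2 stages ⇒ order 2.

2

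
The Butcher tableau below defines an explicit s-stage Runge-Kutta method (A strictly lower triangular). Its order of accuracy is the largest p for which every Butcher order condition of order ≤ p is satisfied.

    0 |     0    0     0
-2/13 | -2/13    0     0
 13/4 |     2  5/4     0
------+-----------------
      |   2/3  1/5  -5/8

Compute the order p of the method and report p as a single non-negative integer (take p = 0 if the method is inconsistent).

0

b = (2/3, 1/5, -5/8)
c = (0, -2/13, 13/4)
Ac = (0, 0, -5/26)
Σ b_i: 2/3·1 + 1/5·1 + (-5/8)·1 = 29/120 ≠ 1 ⇒ order 0.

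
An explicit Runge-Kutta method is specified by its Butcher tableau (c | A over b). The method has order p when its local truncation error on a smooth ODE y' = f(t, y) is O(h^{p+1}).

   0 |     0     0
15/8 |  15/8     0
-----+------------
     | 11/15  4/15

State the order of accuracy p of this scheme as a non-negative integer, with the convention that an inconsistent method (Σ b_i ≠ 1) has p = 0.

b = (11/15, 4/15)
c = (0, 15/8)
Σ b_i: 11/15·1 + 4/15·1 = 1 ✓
b·c: 4/15·15/8 = 1/2 ✓; 2 stages ⇒ order 2.

2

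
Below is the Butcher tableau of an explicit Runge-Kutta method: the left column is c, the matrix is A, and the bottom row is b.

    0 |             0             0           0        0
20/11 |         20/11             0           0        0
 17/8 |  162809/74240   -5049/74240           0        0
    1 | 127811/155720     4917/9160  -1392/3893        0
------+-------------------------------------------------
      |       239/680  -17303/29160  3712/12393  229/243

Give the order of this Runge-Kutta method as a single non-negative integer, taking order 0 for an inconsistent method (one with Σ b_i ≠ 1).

4

b = (239/680, -17303/29160, 3712/12393, 229/243)
c = (0, 20/11, 17/8, 1)
Ac = (0, 0, -459/3712, 99/458)
Σ b_i: 239/680·1 + (-17303/29160)·1 + 3712/12393·1 + 229/243·1 = 1 ✓
b·c: (-17303/29160)·20/11 + 3712/12393·17/8 + 229/243·1 = 1/2 ✓
b·c²: (-17303/29160)·400/121 + 3712/12393·289/64 + 229/243·1 = 1/3 ✓
b·Ac: 3712/12393·(-459/3712) + 229/243·99/458 = 1/6 ✓
b·c³: (-17303/29160)·8000/1331 + 3712/12393·4913/512 + 229/243·1 = 1/4 ✓
b·(c∘Ac): 3712/12393·(-7803/29696) + 229/243·99/458 = 1/8 ✓
b·Ac²: 3712/12393·(-2295/10208) + 229/243·1611/10076 = 1/12 ✓
b·A²c: 229/243·81/1832 = 1/24 ✓; 4 stages ⇒ order 4.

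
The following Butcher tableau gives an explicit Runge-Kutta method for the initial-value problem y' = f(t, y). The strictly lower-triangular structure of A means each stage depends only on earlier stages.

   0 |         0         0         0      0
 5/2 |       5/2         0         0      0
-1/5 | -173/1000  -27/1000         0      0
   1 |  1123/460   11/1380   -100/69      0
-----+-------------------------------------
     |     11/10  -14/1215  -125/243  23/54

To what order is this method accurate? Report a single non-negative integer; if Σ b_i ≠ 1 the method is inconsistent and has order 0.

b = (11/10, -14/1215, -125/243, 23/54)
c = (0, 5/2, -1/5, 1)
Ac = (0, 0, -27/400, 57/184)
Σ b_i: 11/10·1 + (-14/1215)·1 + (-125/243)·1 + 23/54·1 = 1 ✓
b·c: (-14/1215)·5/2 + (-125/243)·(-1/5) + 23/54·1 = 1/2 ✓
b·c²: (-14/1215)·25/4 + (-125/243)·1/25 + 23/54·1 = 1/3 ✓
b·Ac: (-125/243)·(-27/400) + 23/54·57/184 = 1/6 ✓
b·c³: (-14/1215)·125/8 + (-125/243)·(-1/125) + 23/54·1 = 1/4 ✓
b·(c∘Ac): (-125/243)·27/2000 + 23/54·57/184 = 1/8 ✓
b·Ac²: (-125/243)·(-27/160) + 23/54·(-3/368) = 1/12 ✓
b·A²c: 23/54·9/92 = 1/24 ✓; 4 stages ⇒ order 4.

4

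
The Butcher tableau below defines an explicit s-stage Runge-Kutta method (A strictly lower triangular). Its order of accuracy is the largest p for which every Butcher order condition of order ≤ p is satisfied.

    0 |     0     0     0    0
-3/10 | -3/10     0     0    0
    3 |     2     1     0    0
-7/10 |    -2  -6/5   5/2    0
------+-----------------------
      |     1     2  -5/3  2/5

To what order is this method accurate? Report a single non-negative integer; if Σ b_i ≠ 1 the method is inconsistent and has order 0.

b = (1, 2, -5/3, 2/5)
c = (0, -3/10, 3, -7/10)
Ac = (0, 0, -3/10, 393/50)
Σ b_i: 1·1 + 2·1 + (-5/3)·1 + 2/5·1 = 26/15 ≠ 1 ⇒ order 0.

0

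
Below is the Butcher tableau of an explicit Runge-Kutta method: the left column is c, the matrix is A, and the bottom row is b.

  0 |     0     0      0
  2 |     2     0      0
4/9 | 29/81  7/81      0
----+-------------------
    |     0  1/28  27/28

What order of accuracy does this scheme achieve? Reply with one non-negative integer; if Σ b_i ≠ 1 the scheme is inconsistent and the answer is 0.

3

b = (0, 1/28, 27/28)
c = (0, 2, 4/9)
Ac = (0, 0, 14/81)
Σ b_i: 1/28·1 + 27/28·1 = 1 ✓
b·c: 1/28·2 + 27/28·4/9 = 1/2 ✓
b·c²: 1/28·4 + 27/28·16/81 = 1/3 ✓
b·Ac: 27/28·14/81 = 1/6 ✓; 3 stages ⇒ order 3.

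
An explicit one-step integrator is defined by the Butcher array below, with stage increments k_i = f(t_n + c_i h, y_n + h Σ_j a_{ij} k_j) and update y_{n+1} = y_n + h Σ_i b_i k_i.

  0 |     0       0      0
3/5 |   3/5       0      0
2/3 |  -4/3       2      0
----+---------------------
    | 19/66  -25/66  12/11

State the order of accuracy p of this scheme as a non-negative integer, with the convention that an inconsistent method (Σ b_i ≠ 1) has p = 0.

2

b = (19/66, -25/66, 12/11)
c = (0, 3/5, 2/3)
Ac = (0, 0, 6/5)
Σ b_i: 19/66·1 + (-25/66)·1 + 12/11·1 = 1 ✓
b·c: (-25/66)·3/5 + 12/11·2/3 = 1/2 ✓
b·c²: (-25/66)·9/25 + 12/11·4/9 = 23/66 ≠ 1/3 ⇒ order 2.
b·Ac: 12/11·6/5 = 72/55 ≠ 1/6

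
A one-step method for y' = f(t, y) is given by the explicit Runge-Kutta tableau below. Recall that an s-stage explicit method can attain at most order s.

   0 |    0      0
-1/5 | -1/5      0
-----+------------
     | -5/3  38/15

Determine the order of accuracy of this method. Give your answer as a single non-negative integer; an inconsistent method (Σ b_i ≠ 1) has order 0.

0

b = (-5/3, 38/15)
c = (0, -1/5)
Σ b_i: (-5/3)·1 + 38/15·1 = 13/15 ≠ 1 ⇒ order 0.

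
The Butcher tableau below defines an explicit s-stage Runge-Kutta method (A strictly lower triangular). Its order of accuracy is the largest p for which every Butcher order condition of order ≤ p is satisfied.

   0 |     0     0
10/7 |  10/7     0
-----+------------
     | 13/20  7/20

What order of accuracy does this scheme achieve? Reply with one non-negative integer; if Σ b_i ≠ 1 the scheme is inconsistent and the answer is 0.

b = (13/20, 7/20)
c = (0, 10/7)
Σ b_i: 13/20·1 + 7/20·1 = 1 ✓
b·c: 7/20·10/7 = 1/2 ✓; 2 stages ⇒ order 2.

2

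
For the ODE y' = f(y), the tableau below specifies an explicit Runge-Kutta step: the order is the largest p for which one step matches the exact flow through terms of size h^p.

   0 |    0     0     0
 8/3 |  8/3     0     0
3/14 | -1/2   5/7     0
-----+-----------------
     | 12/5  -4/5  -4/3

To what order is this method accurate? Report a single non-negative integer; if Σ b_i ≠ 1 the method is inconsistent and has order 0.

b = (12/5, -4/5, -4/3)
c = (0, 8/3, 3/14)
Ac = (0, 0, 40/21)
Σ b_i: 12/5·1 + (-4/5)·1 + (-4/3)·1 = 4/15 ≠ 1 ⇒ order 0.

0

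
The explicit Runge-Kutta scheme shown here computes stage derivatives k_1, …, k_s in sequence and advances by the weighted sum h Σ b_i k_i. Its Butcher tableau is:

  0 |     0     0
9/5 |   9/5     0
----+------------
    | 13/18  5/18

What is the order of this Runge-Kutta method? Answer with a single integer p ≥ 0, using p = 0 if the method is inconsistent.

b = (13/18, 5/18)
c = (0, 9/5)
Σ b_i: 13/18·1 + 5/18·1 = 1 ✓
b·c: 5/18·9/5 = 1/2 ✓; 2 stages ⇒ order 2.

2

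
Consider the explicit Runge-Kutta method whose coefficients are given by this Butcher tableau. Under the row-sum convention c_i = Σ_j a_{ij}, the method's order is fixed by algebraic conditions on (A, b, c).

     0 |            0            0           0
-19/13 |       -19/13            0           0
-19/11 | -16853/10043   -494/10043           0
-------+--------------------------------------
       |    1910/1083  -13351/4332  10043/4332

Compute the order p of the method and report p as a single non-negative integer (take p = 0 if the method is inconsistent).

b = (1910/1083, -13351/4332, 10043/4332)
c = (0, -19/13, -19/11)
Ac = (0, 0, 722/10043)
Σ b_i: 1910/1083·1 + (-13351/4332)·1 + 10043/4332·1 = 1 ✓
b·c: (-13351/4332)·(-19/13) + 10043/4332·(-19/11) = 1/2 ✓
b·c²: (-13351/4332)·361/169 + 10043/4332·361/121 = 1/3 ✓
b·Ac: 10043/4332·722/10043 = 1/6 ✓; 3 stages ⇒ order 3.

3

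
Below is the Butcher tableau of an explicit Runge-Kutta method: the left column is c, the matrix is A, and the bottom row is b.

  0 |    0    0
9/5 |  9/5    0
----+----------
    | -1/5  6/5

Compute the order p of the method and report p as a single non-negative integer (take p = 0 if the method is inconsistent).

b = (-1/5, 6/5)
c = (0, 9/5)
Σ b_i: (-1/5)·1 + 6/5·1 = 1 ✓
b·c: 6/5·9/5 = 54/25 ≠ 1/2 ⇒ order 1.

1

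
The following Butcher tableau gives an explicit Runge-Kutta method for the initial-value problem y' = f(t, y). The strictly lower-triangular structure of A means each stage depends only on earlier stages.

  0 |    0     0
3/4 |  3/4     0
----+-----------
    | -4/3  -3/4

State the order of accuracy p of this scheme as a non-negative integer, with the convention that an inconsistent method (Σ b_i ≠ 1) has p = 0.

b = (-4/3, -3/4)
c = (0, 3/4)
Σ b_i: (-4/3)·1 + (-3/4)·1 = -25/12 ≠ 1 ⇒ order 0.

0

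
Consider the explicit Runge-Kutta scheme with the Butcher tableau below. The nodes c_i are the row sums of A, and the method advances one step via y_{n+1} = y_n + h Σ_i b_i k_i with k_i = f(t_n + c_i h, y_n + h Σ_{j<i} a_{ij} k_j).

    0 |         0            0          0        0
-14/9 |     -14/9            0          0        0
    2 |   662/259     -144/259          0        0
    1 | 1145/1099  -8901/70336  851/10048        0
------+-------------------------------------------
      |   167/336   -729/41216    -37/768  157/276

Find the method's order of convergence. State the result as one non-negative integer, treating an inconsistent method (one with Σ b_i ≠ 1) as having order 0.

b = (167/336, -729/41216, -37/768, 157/276)
c = (0, -14/9, 2, 1)
Ac = (0, 0, 32/37, 115/314)
Σ b_i: 167/336·1 + (-729/41216)·1 + (-37/768)·1 + 157/276·1 = 1 ✓
b·c: (-729/41216)·(-14/9) + (-37/768)·2 + 157/276·1 = 1/2 ✓
b·c²: (-729/41216)·196/81 + (-37/768)·4 + 157/276·1 = 1/3 ✓
b·Ac: (-37/768)·32/37 + 157/276·115/314 = 1/6 ✓
b·c³: (-729/41216)·(-2744/729) + (-37/768)·8 + 157/276·1 = 1/4 ✓
b·(c∘Ac): (-37/768)·64/37 + 157/276·115/314 = 1/8 ✓
b·Ac²: (-37/768)·(-448/333) + 157/276·46/1413 = 1/12 ✓
b·A²c: 157/276·23/314 = 1/24 ✓; 4 stages ⇒ order 4.

4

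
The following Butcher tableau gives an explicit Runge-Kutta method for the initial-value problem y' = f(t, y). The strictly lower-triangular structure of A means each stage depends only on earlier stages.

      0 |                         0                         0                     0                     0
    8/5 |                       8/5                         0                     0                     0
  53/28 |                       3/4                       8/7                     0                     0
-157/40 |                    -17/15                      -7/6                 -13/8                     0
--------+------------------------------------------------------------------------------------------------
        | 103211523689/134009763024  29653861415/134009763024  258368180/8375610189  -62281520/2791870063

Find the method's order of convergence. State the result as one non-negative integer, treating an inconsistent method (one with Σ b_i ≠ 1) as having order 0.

b = (103211523689/134009763024, 29653861415/134009763024, 258368180/8375610189, -62281520/2791870063)
c = (0, 8/5, 53/28, -157/40)
Ac = (0, 0, 64/35, -16607/3360)
Σ b_i: 103211523689/134009763024·1 + 29653861415/134009763024·1 + 258368180/8375610189·1 + (-62281520/2791870063)·1 = 1 ✓
b·c: 29653861415/134009763024·8/5 + 258368180/8375610189·53/28 + (-62281520/2791870063)·(-157/40) = 1/2 ✓
b·c²: 29653861415/134009763024·64/25 + 258368180/8375610189·2809/784 + (-62281520/2791870063)·24649/1600 = 1/3 ✓
b·Ac: 258368180/8375610189·64/35 + (-62281520/2791870063)·(-16607/3360) = 1/6 ✓
b·c³: 29653861415/134009763024·512/125 + 258368180/8375610189·148877/21952 + (-62281520/2791870063)·(-3869893/64000) = 5504418371981/2233496050400 ≠ 1/4 ⇒ order 3.
b·(c∘Ac): 258368180/8375610189·848/245 + (-62281520/2791870063)·2607299/134400 = -218434351123/670048815120 ≠ 1/8
b·Ac²: 258368180/8375610189·512/175 + (-62281520/2791870063)·(-4143703/470400) = 672505429607/2345170852920 ≠ 1/12
b·A²c: (-62281520/2791870063)·(-104/35) = 185065088/2791870063 ≠ 1/24

3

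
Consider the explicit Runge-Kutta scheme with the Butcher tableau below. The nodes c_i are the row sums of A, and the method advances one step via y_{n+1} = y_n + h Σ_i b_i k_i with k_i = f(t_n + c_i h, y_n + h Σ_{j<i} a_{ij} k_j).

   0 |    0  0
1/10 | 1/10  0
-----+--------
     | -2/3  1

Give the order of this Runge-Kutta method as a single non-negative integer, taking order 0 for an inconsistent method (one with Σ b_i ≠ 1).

0

b = (-2/3, 1)
c = (0, 1/10)
Σ b_i: (-2/3)·1 + 1·1 = 1/3 ≠ 1 ⇒ order 0.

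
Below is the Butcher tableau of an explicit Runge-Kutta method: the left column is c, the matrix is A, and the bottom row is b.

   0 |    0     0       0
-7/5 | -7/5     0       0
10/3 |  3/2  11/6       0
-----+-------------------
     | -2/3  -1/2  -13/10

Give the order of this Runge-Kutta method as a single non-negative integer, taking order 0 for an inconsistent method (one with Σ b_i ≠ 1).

b = (-2/3, -1/2, -13/10)
c = (0, -7/5, 10/3)
Ac = (0, 0, -77/30)
Σ b_i: (-2/3)·1 + (-1/2)·1 + (-13/10)·1 = -37/15 ≠ 1 ⇒ order 0.

0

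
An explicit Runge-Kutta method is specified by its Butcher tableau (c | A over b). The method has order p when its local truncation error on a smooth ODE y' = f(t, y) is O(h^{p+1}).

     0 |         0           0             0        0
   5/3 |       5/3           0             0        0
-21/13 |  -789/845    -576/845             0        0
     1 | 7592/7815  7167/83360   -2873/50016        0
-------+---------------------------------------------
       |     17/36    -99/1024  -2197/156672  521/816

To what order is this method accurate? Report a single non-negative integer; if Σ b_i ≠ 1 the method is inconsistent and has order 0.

b = (17/36, -99/1024, -2197/156672, 521/816)
c = (0, 5/3, -21/13, 1)
Ac = (0, 0, -192/169, 123/521)
Σ b_i: 17/36·1 + (-99/1024)·1 + (-2197/156672)·1 + 521/816·1 = 1 ✓
b·c: (-99/1024)·5/3 + (-2197/156672)·(-21/13) + 521/816·1 = 1/2 ✓
b·c²: (-99/1024)·25/9 + (-2197/156672)·441/169 + 521/816·1 = 1/3 ✓
b·Ac: (-2197/156672)·(-192/169) + 521/816·123/521 = 1/6 ✓
b·c³: (-99/1024)·125/27 + (-2197/156672)·(-9261/2197) + 521/816·1 = 1/4 ✓
b·(c∘Ac): (-2197/156672)·4032/2197 + 521/816·123/521 = 1/8 ✓
b·Ac²: (-2197/156672)·(-320/169) + 521/816·139/1563 = 1/12 ✓
b·A²c: 521/816·34/521 = 1/24 ✓; 4 stages ⇒ order 4.

4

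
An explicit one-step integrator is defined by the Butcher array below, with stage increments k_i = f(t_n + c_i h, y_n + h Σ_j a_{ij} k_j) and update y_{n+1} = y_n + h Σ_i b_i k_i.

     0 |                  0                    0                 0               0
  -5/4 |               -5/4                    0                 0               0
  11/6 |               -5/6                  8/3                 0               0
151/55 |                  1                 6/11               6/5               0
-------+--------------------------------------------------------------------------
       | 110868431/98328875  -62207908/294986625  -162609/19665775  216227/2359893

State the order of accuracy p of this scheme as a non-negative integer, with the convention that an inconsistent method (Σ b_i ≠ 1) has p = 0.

3

b = (110868431/98328875, -62207908/294986625, -162609/19665775, 216227/2359893)
c = (0, -5/4, 11/6, 151/55)
Ac = (0, 0, -10/3, 167/110)
Σ b_i: 110868431/98328875·1 + (-62207908/294986625)·1 + (-162609/19665775)·1 + 216227/2359893·1 = 1 ✓
b·c: (-62207908/294986625)·(-5/4) + (-162609/19665775)·11/6 + 216227/2359893·151/55 = 1/2 ✓
b·c²: (-62207908/294986625)·25/16 + (-162609/19665775)·121/36 + 216227/2359893·22801/3025 = 1/3 ✓
b·Ac: (-162609/19665775)·(-10/3) + 216227/2359893·167/110 = 1/6 ✓
b·c³: (-62207908/294986625)·(-125/64) + (-162609/19665775)·1331/216 + 216227/2359893·3442951/166375 = 351538608871/155752938000 ≠ 1/4 ⇒ order 3.
b·(c∘Ac): (-162609/19665775)·(-55/9) + 216227/2359893·25217/6050 = 51025109/117994650 ≠ 1/8
b·Ac²: (-162609/19665775)·25/6 + 216227/2359893·6449/1320 = 117011453/283187160 ≠ 1/12
b·A²c: 216227/2359893·(-4) = -864908/2359893 ≠ 1/24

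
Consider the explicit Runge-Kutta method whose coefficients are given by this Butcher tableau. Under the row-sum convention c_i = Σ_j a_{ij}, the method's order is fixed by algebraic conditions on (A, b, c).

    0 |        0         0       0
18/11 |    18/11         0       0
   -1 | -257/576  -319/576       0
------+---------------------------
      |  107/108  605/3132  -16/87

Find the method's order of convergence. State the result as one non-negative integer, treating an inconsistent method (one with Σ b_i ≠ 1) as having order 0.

3

b = (107/108, 605/3132, -16/87)
c = (0, 18/11, -1)
Ac = (0, 0, -29/32)
Σ b_i: 107/108·1 + 605/3132·1 + (-16/87)·1 = 1 ✓
b·c: 605/3132·18/11 + (-16/87)·(-1) = 1/2 ✓
b·c²: 605/3132·324/121 + (-16/87)·1 = 1/3 ✓
b·Ac: (-16/87)·(-29/32) = 1/6 ✓; 3 stages ⇒ order 3.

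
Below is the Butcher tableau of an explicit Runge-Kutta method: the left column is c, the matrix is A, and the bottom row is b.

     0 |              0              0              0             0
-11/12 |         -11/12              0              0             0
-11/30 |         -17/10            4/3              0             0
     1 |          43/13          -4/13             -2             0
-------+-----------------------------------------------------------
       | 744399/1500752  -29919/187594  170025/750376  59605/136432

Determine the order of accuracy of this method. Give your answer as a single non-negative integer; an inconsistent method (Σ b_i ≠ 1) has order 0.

3

b = (744399/1500752, -29919/187594, 170025/750376, 59605/136432)
c = (0, -11/12, -11/30, 1)
Ac = (0, 0, -11/9, 66/65)
Σ b_i: 744399/1500752·1 + (-29919/187594)·1 + 170025/750376·1 + 59605/136432·1 = 1 ✓
b·c: (-29919/187594)·(-11/12) + 170025/750376·(-11/30) + 59605/136432·1 = 1/2 ✓
b·c²: (-29919/187594)·121/144 + 170025/750376·121/900 + 59605/136432·1 = 1/3 ✓
b·Ac: 170025/750376·(-11/9) + 59605/136432·66/65 = 1/6 ✓
b·c³: (-29919/187594)·(-1331/1728) + 170025/750376·(-1331/27000) + 59605/136432·1 = 26942851/49115520 ≠ 1/4 ⇒ order 3.
b·(c∘Ac): 170025/750376·121/270 + 59605/136432·66/65 = 669383/1227888 ≠ 1/8
b·Ac²: 170025/750376·121/108 + 59605/136432·(-2057/3900) = 575443/24557760 ≠ 1/12
b·A²c: 59605/136432·22/9 = 655655/613944 ≠ 1/24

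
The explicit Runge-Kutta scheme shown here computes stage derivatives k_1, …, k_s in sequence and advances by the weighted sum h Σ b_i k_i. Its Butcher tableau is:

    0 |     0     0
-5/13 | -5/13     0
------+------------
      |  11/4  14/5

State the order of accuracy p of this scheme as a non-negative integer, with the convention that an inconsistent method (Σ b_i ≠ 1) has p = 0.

b = (11/4, 14/5)
c = (0, -5/13)
Σ b_i: 11/4·1 + 14/5·1 = 111/20 ≠ 1 ⇒ order 0.

0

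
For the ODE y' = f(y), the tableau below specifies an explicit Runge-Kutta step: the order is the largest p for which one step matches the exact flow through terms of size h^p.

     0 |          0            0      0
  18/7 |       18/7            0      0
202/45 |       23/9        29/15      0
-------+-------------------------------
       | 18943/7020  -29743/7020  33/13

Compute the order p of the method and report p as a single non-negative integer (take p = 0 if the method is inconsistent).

b = (18943/7020, -29743/7020, 33/13)
c = (0, 18/7, 202/45)
Ac = (0, 0, 174/35)
Σ b_i: 18943/7020·1 + (-29743/7020)·1 + 33/13·1 = 1 ✓
b·c: (-29743/7020)·18/7 + 33/13·202/45 = 1/2 ✓
b·c²: (-29743/7020)·324/49 + 33/13·40804/2025 = 203009/8775 ≠ 1/3 ⇒ order 2.
b·Ac: 33/13·174/35 = 5742/455 ≠ 1/6

2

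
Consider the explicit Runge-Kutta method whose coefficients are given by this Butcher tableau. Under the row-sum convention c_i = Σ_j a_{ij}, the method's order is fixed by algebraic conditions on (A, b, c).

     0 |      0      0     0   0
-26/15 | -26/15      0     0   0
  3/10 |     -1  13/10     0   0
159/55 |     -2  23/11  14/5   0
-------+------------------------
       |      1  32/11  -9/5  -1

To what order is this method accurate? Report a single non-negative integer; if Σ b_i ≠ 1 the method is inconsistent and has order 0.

b = (1, 32/11, -9/5, -1)
c = (0, -26/15, 3/10, 159/55)
Ac = (0, 0, -169/75, -2297/825)
Σ b_i: 1·1 + 32/11·1 + (-9/5)·1 + (-1)·1 = 61/55 ≠ 1 ⇒ order 0.

0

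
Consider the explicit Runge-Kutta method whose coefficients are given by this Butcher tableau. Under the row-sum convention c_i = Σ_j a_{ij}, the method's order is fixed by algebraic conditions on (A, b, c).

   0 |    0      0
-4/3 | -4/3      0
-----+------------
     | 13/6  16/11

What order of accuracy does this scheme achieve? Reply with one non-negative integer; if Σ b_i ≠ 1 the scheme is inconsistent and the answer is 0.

0

b = (13/6, 16/11)
c = (0, -4/3)
Σ b_i: 13/6·1 + 16/11·1 = 239/66 ≠ 1 ⇒ order 0.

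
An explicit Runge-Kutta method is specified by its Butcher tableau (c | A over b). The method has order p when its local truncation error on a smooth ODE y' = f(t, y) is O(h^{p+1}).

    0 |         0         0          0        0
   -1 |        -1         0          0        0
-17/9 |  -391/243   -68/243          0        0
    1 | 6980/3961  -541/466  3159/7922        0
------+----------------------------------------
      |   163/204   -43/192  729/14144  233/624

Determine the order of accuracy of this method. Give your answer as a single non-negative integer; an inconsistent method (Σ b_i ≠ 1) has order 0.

4

b = (163/204, -43/192, 729/14144, 233/624)
c = (0, -1, -17/9, 1)
Ac = (0, 0, 68/243, 95/233)
Σ b_i: 163/204·1 + (-43/192)·1 + 729/14144·1 + 233/624·1 = 1 ✓
b·c: (-43/192)·(-1) + 729/14144·(-17/9) + 233/624·1 = 1/2 ✓
b·c²: (-43/192)·1 + 729/14144·289/81 + 233/624·1 = 1/3 ✓
b·Ac: 729/14144·68/243 + 233/624·95/233 = 1/6 ✓
b·c³: (-43/192)·(-1) + 729/14144·(-4913/729) + 233/624·1 = 1/4 ✓
b·(c∘Ac): 729/14144·(-1156/2187) + 233/624·95/233 = 1/8 ✓
b·Ac²: 729/14144·(-68/243) + 233/624·61/233 = 1/12 ✓
b·A²c: 233/624·26/233 = 1/24 ✓; 4 stages ⇒ order 4.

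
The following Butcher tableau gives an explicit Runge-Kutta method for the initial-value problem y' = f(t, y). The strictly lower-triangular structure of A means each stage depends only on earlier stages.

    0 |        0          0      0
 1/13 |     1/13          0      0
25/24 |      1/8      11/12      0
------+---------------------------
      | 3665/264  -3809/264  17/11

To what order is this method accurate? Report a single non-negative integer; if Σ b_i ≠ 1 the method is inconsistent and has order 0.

b = (3665/264, -3809/264, 17/11)
c = (0, 1/13, 25/24)
Ac = (0, 0, 11/156)
Σ b_i: 3665/264·1 + (-3809/264)·1 + 17/11·1 = 1 ✓
b·c: (-3809/264)·1/13 + 17/11·25/24 = 1/2 ✓
b·c²: (-3809/264)·1/169 + 17/11·625/576 = 131093/82368 ≠ 1/3 ⇒ order 2.
b·Ac: 17/11·11/156 = 17/156 ≠ 1/6

2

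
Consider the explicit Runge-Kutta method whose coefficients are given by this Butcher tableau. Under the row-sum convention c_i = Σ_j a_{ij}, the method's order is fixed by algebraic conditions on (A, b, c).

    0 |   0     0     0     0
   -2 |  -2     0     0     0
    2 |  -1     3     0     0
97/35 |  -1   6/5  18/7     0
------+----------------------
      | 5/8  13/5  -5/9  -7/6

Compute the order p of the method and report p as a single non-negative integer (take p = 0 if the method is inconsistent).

0

b = (5/8, 13/5, -5/9, -7/6)
c = (0, -2, 2, 97/35)
Ac = (0, 0, -6, 96/35)
Σ b_i: 5/8·1 + 13/5·1 + (-5/9)·1 + (-7/6)·1 = 541/360 ≠ 1 ⇒ order 0.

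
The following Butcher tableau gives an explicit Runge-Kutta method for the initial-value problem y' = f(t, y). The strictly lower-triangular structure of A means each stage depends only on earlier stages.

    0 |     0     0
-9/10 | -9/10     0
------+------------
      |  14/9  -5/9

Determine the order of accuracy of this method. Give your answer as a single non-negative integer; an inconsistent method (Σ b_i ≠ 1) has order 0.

b = (14/9, -5/9)
c = (0, -9/10)
Σ b_i: 14/9·1 + (-5/9)·1 = 1 ✓
b·c: (-5/9)·(-9/10) = 1/2 ✓; 2 stages ⇒ order 2.

2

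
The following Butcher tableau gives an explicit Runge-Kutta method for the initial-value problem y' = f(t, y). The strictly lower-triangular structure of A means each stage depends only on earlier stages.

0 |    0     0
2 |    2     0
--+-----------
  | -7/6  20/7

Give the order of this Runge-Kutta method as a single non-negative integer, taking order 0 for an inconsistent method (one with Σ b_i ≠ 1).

0

b = (-7/6, 20/7)
c = (0, 2)
Σ b_i: (-7/6)·1 + 20/7·1 = 71/42 ≠ 1 ⇒ order 0.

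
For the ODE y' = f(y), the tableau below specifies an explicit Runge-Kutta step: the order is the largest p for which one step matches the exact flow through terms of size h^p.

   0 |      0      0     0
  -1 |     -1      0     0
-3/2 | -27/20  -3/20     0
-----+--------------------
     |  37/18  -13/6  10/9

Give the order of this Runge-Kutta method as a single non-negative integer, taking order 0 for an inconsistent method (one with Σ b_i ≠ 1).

3

b = (37/18, -13/6, 10/9)
c = (0, -1, -3/2)
Ac = (0, 0, 3/20)
Σ b_i: 37/18·1 + (-13/6)·1 + 10/9·1 = 1 ✓
b·c: (-13/6)·(-1) + 10/9·(-3/2) = 1/2 ✓
b·c²: (-13/6)·1 + 10/9·9/4 = 1/3 ✓
b·Ac: 10/9·3/20 = 1/6 ✓; 3 stages ⇒ order 3.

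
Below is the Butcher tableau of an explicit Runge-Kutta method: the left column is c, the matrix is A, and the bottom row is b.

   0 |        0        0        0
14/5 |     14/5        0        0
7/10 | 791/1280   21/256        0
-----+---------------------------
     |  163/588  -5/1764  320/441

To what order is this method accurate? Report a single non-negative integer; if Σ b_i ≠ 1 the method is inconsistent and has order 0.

b = (163/588, -5/1764, 320/441)
c = (0, 14/5, 7/10)
Ac = (0, 0, 147/640)
Σ b_i: 163/588·1 + (-5/1764)·1 + 320/441·1 = 1 ✓
b·c: (-5/1764)·14/5 + 320/441·7/10 = 1/2 ✓
b·c²: (-5/1764)·196/25 + 320/441·49/100 = 1/3 ✓
b·Ac: 320/441·147/640 = 1/6 ✓; 3 stages ⇒ order 3.

3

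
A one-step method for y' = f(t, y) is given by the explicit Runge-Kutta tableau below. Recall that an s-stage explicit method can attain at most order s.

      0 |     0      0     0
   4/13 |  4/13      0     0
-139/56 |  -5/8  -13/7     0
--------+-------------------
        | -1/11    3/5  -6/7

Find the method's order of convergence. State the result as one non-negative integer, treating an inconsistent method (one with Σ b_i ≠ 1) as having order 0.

0

b = (-1/11, 3/5, -6/7)
c = (0, 4/13, -139/56)
Ac = (0, 0, -4/7)
Σ b_i: (-1/11)·1 + 3/5·1 + (-6/7)·1 = -134/385 ≠ 1 ⇒ order 0.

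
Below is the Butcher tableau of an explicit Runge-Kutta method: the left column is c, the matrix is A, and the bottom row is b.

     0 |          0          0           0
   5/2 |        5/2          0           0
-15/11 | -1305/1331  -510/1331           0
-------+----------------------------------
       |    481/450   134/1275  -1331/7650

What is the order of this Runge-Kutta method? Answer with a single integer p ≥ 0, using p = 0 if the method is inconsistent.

b = (481/450, 134/1275, -1331/7650)
c = (0, 5/2, -15/11)
Ac = (0, 0, -1275/1331)
Σ b_i: 481/450·1 + 134/1275·1 + (-1331/7650)·1 = 1 ✓
b·c: 134/1275·5/2 + (-1331/7650)·(-15/11) = 1/2 ✓
b·c²: 134/1275·25/4 + (-1331/7650)·225/121 = 1/3 ✓
b·Ac: (-1331/7650)·(-1275/1331) = 1/6 ✓; 3 stages ⇒ order 3.

3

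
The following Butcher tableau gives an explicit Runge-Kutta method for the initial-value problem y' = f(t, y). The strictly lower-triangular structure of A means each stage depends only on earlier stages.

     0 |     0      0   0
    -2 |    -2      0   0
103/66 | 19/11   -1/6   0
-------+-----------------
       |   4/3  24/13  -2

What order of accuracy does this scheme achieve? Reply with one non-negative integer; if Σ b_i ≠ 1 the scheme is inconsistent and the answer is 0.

0

b = (4/3, 24/13, -2)
c = (0, -2, 103/66)
Ac = (0, 0, 1/3)
Σ b_i: 4/3·1 + 24/13·1 + (-2)·1 = 46/39 ≠ 1 ⇒ order 0.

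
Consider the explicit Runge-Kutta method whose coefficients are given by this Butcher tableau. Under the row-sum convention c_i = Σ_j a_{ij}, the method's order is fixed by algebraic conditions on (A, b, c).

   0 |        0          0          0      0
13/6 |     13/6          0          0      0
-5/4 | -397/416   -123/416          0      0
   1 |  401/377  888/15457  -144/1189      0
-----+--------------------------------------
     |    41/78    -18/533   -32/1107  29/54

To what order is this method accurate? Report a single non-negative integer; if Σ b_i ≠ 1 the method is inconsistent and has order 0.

b = (41/78, -18/533, -32/1107, 29/54)
c = (0, 13/6, -5/4, 1)
Ac = (0, 0, -41/64, 8/29)
Σ b_i: 41/78·1 + (-18/533)·1 + (-32/1107)·1 + 29/54·1 = 1 ✓
b·c: (-18/533)·13/6 + (-32/1107)·(-5/4) + 29/54·1 = 1/2 ✓
b·c²: (-18/533)·169/36 + (-32/1107)·25/16 + 29/54·1 = 1/3 ✓
b·Ac: (-32/1107)·(-41/64) + 29/54·8/29 = 1/6 ✓
b·c³: (-18/533)·2197/216 + (-32/1107)·(-125/64) + 29/54·1 = 1/4 ✓
b·(c∘Ac): (-32/1107)·205/256 + 29/54·8/29 = 1/8 ✓
b·Ac²: (-32/1107)·(-533/384) + 29/54·7/87 = 1/12 ✓
b·A²c: 29/54·9/116 = 1/24 ✓; 4 stages ⇒ order 4.

4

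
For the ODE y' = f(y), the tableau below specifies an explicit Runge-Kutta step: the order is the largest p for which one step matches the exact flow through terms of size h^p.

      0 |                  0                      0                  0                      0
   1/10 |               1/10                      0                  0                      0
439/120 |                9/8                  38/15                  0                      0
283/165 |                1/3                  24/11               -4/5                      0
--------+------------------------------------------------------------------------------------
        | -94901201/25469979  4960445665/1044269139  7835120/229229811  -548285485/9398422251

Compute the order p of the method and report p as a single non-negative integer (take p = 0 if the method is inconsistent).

b = (-94901201/25469979, 4960445665/1044269139, 7835120/229229811, -548285485/9398422251)
c = (0, 1/10, 439/120, 283/165)
Ac = (0, 0, 19/75, -4469/1650)
Σ b_i: (-94901201/25469979)·1 + 4960445665/1044269139·1 + 7835120/229229811·1 + (-548285485/9398422251)·1 = 1 ✓
b·c: 4960445665/1044269139·1/10 + 7835120/229229811·439/120 + (-548285485/9398422251)·283/165 = 1/2 ✓
b·c²: 4960445665/1044269139·1/100 + 7835120/229229811·192721/14400 + (-548285485/9398422251)·80089/27225 = 1/3 ✓
b·Ac: 7835120/229229811·19/75 + (-548285485/9398422251)·(-4469/1650) = 1/6 ✓
b·c³: 4960445665/1044269139·1/1000 + 7835120/229229811·84604519/1728000 + (-548285485/9398422251)·22665187/4492125 = 253784585107/183383848800 ≠ 1/4 ⇒ order 3.
b·(c∘Ac): 7835120/229229811·8341/9000 + (-548285485/9398422251)·(-1264727/272250) = 15418739/50939958 ≠ 1/8
b·Ac²: 7835120/229229811·19/750 + (-548285485/9398422251)·(-2115611/198000) = 21119457139001/33834320103600 ≠ 1/12
b·A²c: (-548285485/9398422251)·(-76/375) = 8333939372/704881668825 ≠ 1/24

3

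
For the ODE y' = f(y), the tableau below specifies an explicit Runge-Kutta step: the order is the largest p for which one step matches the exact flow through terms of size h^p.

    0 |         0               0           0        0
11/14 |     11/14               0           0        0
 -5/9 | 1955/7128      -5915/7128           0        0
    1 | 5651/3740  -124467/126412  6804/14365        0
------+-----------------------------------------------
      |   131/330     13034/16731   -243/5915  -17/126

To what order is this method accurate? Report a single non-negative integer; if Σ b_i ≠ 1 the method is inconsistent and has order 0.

4

b = (131/330, 13034/16731, -243/5915, -17/126)
c = (0, 11/14, -5/9, 1)
Ac = (0, 0, -845/1296, -141/136)
Σ b_i: 131/330·1 + 13034/16731·1 + (-243/5915)·1 + (-17/126)·1 = 1 ✓
b·c: 13034/16731·11/14 + (-243/5915)·(-5/9) + (-17/126)·1 = 1/2 ✓
b·c²: 13034/16731·121/196 + (-243/5915)·25/81 + (-17/126)·1 = 1/3 ✓
b·Ac: (-243/5915)·(-845/1296) + (-17/126)·(-141/136) = 1/6 ✓
b·c³: 13034/16731·1331/2744 + (-243/5915)·(-125/729) + (-17/126)·1 = 1/4 ✓
b·(c∘Ac): (-243/5915)·4225/11664 + (-17/126)·(-141/136) = 1/8 ✓
b·Ac²: (-243/5915)·(-9295/18144) + (-17/126)·(-879/1904) = 1/12 ✓
b·A²c: (-17/126)·(-21/68) = 1/24 ✓; 4 stages ⇒ order 4.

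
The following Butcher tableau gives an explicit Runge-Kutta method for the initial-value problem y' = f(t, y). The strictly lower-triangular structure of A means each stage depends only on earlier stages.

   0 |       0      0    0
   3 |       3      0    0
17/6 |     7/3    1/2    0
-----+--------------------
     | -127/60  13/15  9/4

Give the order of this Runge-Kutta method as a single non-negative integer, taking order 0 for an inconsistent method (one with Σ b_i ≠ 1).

1

b = (-127/60, 13/15, 9/4)
c = (0, 3, 17/6)
Ac = (0, 0, 3/2)
Σ b_i: (-127/60)·1 + 13/15·1 + 9/4·1 = 1 ✓
b·c: 13/15·3 + 9/4·17/6 = 359/40 ≠ 1/2 ⇒ order 1.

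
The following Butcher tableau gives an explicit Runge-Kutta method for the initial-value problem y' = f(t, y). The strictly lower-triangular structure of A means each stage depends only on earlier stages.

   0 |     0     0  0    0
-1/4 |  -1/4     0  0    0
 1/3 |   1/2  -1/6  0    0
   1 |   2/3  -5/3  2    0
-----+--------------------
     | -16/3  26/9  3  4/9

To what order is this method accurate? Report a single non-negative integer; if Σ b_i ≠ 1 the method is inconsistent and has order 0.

b = (-16/3, 26/9, 3, 4/9)
c = (0, -1/4, 1/3, 1)
Ac = (0, 0, 1/24, 13/12)
Σ b_i: (-16/3)·1 + 26/9·1 + 3·1 + 4/9·1 = 1 ✓
b·c: 26/9·(-1/4) + 3·1/3 + 4/9·1 = 13/18 ≠ 1/2 ⇒ order 1.

1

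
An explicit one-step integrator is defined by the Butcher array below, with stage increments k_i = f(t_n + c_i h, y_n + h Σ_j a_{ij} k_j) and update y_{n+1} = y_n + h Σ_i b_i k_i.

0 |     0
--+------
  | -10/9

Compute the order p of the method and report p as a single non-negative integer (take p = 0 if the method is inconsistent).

b = (-10/9)
c = (0)
Σ b_i: (-10/9)·1 = -10/9 ≠ 1 ⇒ order 0.

0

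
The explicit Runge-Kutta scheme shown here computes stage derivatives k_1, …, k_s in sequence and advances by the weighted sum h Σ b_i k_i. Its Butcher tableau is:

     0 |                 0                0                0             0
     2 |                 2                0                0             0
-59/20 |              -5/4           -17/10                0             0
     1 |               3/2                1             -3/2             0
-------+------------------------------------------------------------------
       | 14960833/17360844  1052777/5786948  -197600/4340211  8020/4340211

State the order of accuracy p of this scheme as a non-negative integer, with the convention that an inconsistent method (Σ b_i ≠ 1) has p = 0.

b = (14960833/17360844, 1052777/5786948, -197600/4340211, 8020/4340211)
c = (0, 2, -59/20, 1)
Ac = (0, 0, -17/5, 257/40)
Σ b_i: 14960833/17360844·1 + 1052777/5786948·1 + (-197600/4340211)·1 + 8020/4340211·1 = 1 ✓
b·c: 1052777/5786948·2 + (-197600/4340211)·(-59/20) + 8020/4340211·1 = 1/2 ✓
b·c²: 1052777/5786948·4 + (-197600/4340211)·3481/400 + 8020/4340211·1 = 1/3 ✓
b·Ac: (-197600/4340211)·(-17/5) + 8020/4340211·257/40 = 1/6 ✓
b·c³: 1052777/5786948·8 + (-197600/4340211)·(-205379/8000) + 8020/4340211·1 = 37991811/14467370 ≠ 1/4 ⇒ order 3.
b·(c∘Ac): (-197600/4340211)·1003/100 + 8020/4340211·257/40 = -1286933/2893474 ≠ 1/8
b·Ac²: (-197600/4340211)·(-34/5) + 8020/4340211·(-7243/800) = 50842757/173608440 ≠ 1/12
b·A²c: 8020/4340211·51/10 = 13634/1446737 ≠ 1/24

3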